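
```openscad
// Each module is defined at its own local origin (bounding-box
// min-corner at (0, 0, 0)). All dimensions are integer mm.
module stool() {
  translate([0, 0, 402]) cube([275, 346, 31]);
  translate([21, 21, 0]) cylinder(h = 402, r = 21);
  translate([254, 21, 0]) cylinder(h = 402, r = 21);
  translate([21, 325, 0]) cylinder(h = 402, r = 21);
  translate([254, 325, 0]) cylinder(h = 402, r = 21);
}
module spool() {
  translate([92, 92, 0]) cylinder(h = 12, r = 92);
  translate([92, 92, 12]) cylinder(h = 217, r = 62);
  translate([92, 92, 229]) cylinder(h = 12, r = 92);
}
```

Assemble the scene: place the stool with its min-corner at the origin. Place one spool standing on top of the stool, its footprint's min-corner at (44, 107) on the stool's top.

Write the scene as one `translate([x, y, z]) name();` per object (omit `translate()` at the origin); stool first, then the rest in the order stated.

stool();
translate([44, 107, 433]) spool();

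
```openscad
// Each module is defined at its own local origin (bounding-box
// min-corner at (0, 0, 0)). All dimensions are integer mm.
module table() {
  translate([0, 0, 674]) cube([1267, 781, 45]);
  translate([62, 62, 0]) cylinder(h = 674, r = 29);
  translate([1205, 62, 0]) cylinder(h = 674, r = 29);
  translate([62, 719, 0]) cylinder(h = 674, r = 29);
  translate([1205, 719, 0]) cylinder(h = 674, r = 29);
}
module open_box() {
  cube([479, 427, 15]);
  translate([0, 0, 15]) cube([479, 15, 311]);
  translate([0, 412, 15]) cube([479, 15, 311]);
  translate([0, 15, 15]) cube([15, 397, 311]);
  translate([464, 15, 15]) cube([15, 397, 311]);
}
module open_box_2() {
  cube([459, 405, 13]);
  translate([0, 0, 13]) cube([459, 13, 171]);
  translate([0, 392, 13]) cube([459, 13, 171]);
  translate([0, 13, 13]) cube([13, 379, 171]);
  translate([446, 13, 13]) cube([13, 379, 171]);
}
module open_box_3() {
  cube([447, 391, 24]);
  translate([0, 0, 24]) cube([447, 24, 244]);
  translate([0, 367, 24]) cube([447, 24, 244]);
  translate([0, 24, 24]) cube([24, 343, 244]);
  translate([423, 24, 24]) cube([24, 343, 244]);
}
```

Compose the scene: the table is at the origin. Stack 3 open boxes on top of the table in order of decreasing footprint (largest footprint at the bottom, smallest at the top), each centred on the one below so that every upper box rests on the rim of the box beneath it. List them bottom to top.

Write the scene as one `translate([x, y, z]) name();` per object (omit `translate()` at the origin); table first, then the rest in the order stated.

table();
translate([394, 177, 719]) open_box();
translate([404, 188, 1045]) open_box_2();
translate([410, 195, 1229]) open_box_3();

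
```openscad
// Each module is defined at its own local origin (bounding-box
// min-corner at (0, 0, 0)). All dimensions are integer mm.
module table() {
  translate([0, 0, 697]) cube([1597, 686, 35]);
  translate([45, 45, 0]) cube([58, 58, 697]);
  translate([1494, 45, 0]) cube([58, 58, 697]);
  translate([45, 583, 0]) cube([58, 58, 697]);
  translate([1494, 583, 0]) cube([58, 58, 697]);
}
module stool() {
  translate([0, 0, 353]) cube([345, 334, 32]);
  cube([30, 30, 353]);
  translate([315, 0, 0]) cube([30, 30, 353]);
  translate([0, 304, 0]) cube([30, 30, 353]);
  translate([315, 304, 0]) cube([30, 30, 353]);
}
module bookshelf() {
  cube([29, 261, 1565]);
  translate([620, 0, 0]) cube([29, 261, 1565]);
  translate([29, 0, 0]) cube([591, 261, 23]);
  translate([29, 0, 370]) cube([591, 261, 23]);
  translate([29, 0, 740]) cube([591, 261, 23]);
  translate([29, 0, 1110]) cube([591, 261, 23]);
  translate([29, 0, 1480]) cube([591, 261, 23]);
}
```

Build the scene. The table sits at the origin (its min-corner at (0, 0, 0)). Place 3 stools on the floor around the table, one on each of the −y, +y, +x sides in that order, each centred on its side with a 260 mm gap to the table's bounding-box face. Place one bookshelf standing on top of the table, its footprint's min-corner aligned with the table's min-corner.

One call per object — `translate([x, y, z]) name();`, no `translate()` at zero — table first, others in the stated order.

table();
translate([626, -594, 0]) stool();
translate([626, 946, 0]) stool();
translate([1857, 176, 0]) stool();
translate([0, 0, 732]) bookshelf();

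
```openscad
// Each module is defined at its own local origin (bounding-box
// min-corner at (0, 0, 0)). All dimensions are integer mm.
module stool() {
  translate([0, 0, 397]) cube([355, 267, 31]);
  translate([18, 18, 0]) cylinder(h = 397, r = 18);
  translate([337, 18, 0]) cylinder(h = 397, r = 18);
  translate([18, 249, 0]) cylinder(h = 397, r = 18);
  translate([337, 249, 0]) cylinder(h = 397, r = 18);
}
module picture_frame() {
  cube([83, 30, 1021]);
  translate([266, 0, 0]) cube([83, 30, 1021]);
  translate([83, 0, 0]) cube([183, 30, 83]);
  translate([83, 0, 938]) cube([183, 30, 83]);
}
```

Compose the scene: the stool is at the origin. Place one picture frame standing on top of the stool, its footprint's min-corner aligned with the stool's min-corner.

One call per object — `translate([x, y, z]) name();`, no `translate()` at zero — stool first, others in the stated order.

stool();
translate([0, 0, 428]) picture_frame();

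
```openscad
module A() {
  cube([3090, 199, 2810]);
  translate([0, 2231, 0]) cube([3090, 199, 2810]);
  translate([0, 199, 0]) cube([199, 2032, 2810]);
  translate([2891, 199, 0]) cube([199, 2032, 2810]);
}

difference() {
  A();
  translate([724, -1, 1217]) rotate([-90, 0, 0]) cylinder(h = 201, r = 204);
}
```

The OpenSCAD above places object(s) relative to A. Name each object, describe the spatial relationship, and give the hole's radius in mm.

A is a house frame. The house frame has a circular hole through its front wall. The hole's radius is 204 mm.

The subtracted cylinder has r = 204 mm.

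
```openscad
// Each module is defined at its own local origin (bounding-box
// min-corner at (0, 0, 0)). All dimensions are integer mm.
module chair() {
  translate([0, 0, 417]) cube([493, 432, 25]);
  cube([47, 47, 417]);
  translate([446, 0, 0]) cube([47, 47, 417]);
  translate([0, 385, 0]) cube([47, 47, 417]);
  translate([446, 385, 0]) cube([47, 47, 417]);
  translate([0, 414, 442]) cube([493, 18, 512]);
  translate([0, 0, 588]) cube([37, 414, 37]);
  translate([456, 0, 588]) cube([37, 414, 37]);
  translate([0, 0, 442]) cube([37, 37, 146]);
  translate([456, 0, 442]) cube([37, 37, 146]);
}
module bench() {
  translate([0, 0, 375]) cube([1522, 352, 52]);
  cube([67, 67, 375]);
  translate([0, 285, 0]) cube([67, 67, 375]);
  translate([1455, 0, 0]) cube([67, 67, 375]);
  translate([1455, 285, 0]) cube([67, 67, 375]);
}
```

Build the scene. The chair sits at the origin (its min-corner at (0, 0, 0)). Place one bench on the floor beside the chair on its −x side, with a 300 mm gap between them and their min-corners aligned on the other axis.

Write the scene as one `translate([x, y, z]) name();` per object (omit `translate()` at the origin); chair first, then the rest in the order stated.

chair();
translate([-1822, 0, 0]) bench();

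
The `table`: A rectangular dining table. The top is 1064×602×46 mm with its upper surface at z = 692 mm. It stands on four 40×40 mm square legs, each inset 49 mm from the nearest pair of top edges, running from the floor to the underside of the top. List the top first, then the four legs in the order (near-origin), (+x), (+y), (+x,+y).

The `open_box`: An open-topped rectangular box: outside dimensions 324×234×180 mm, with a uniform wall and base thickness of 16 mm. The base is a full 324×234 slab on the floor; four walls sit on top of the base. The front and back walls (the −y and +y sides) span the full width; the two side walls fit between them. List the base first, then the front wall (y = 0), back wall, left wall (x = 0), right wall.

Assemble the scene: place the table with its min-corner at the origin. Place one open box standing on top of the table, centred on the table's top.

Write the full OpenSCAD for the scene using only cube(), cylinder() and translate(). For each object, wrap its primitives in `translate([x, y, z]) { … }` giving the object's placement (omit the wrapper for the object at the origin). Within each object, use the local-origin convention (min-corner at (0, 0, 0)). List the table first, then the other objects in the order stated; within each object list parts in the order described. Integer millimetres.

translate([0, 0, 646]) cube([1064, 602, 46]);
translate([49, 49, 0]) cube([40, 40, 646]);
translate([975, 49, 0]) cube([40, 40, 646]);
translate([49, 513, 0]) cube([40, 40, 646]);
translate([975, 513, 0]) cube([40, 40, 646]);
translate([370, 184, 692]) {
  cube([324, 234, 16]);
  translate([0, 0, 16]) cube([324, 16, 164]);
  translate([0, 218, 16]) cube([324, 16, 164]);
  translate([0, 16, 16]) cube([16, 202, 164]);
  translate([308, 16, 16]) cube([16, 202, 164]);
}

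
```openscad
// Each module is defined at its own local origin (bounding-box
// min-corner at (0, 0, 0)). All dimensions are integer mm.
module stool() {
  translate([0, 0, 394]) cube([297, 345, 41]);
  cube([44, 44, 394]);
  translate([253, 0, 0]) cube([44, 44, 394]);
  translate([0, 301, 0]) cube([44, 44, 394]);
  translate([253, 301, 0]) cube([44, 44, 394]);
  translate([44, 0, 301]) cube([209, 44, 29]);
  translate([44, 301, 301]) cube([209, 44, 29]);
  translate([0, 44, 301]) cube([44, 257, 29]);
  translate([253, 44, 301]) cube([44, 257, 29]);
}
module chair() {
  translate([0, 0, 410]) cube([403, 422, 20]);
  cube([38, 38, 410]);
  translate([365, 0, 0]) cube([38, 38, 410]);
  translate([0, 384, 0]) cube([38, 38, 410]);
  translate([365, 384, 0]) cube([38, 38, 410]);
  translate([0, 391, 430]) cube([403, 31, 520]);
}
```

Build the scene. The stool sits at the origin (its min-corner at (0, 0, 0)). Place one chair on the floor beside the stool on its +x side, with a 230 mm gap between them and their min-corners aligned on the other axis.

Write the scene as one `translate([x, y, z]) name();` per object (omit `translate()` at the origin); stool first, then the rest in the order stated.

stool();
translate([527, 0, 0]) chair();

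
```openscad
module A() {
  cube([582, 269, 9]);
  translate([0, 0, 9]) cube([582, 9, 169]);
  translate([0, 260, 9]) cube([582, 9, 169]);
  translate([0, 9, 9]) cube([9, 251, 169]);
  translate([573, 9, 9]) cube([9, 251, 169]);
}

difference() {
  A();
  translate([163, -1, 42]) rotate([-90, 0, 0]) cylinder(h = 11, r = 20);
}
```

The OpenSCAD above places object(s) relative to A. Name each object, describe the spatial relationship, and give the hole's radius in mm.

The subtracted cylinder has r = 20 mm.

A is an open box. The open box has a circular hole through its front wall. The hole's radius is 20 mm.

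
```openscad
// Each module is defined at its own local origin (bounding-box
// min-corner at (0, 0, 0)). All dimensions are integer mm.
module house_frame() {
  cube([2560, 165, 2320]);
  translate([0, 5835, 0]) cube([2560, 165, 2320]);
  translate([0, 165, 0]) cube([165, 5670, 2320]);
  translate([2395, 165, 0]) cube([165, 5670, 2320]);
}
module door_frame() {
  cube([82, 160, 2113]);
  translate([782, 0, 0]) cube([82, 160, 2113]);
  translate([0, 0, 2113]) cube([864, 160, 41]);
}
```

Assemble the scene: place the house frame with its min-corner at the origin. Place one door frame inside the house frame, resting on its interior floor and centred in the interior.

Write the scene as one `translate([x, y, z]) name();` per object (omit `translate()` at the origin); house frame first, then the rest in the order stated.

house_frame();
translate([848, 2920, 0]) door_frame();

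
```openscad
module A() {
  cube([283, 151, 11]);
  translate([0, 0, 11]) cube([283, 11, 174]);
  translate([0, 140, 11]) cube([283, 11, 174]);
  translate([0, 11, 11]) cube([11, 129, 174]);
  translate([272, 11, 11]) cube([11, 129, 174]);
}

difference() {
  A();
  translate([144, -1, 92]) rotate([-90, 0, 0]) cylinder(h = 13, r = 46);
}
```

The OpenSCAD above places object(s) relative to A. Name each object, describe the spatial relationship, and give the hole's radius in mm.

A is an open box. The open box has a circular hole through its front wall. The hole's radius is 46 mm.

The subtracted cylinder has r = 46 mm.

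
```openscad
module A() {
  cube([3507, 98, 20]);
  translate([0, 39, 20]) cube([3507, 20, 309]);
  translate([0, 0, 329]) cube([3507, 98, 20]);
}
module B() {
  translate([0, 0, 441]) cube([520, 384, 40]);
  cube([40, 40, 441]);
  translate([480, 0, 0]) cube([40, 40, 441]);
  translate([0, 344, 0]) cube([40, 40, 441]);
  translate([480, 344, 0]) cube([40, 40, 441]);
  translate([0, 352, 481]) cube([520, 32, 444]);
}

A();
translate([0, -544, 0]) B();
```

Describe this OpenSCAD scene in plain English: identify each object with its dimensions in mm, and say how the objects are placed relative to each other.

A is an I-beam lying along x, 3507 mm long. Overall section height 349 mm. Two flanges 98 mm wide (y) and 20 mm thick, one on the floor and one at the top; a web 20 mm thick runs between them, centred on the flange width.

B is a chair. The seat is a 520×384×40 mm slab with its top at z = 481 mm, on four 40×40 mm corner legs (flush with the seat edges, standing on z = 0). A flat backrest 32 mm thick, 444 mm tall, spans the full seat width and rises from the seat top along its +y edge, rear face flush with the rear of the seat.

The chair is on the floor beside the I-beam on its −y side.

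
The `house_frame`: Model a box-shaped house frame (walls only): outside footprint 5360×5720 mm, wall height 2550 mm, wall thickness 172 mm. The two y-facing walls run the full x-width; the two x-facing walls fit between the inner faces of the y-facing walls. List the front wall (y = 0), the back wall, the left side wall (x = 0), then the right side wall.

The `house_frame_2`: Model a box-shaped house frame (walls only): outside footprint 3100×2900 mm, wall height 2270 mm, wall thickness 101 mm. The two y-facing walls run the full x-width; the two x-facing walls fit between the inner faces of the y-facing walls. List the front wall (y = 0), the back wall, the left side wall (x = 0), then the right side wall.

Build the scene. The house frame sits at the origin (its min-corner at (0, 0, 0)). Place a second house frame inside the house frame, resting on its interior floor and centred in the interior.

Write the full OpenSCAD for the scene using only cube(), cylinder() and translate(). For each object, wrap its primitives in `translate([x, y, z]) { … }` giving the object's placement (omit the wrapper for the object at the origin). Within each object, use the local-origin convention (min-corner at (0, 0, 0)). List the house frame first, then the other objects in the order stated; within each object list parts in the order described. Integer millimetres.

cube([5360, 172, 2550]);
translate([0, 5548, 0]) cube([5360, 172, 2550]);
translate([0, 172, 0]) cube([172, 5376, 2550]);
translate([5188, 172, 0]) cube([172, 5376, 2550]);
translate([1130, 1410, 0]) {
  cube([3100, 101, 2270]);
  translate([0, 2799, 0]) cube([3100, 101, 2270]);
  translate([0, 101, 0]) cube([101, 2698, 2270]);
  translate([2999, 101, 0]) cube([101, 2698, 2270]);
}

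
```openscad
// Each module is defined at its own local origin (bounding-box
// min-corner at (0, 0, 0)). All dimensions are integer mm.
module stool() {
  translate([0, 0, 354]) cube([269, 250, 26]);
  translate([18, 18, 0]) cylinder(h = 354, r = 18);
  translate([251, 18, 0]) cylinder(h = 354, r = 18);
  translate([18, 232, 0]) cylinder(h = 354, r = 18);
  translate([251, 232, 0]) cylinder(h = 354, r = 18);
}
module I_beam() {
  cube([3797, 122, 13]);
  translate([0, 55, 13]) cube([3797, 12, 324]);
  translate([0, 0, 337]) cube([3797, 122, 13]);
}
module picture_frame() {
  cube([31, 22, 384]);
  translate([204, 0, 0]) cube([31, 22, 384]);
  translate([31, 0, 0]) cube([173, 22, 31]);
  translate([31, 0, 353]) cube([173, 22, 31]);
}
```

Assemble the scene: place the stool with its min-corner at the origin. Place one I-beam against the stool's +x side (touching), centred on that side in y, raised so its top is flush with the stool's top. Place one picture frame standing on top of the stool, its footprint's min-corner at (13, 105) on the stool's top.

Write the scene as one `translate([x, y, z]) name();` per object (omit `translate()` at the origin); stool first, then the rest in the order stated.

stool();
translate([269, 64, 30]) I_beam();
translate([13, 105, 380]) picture_frame();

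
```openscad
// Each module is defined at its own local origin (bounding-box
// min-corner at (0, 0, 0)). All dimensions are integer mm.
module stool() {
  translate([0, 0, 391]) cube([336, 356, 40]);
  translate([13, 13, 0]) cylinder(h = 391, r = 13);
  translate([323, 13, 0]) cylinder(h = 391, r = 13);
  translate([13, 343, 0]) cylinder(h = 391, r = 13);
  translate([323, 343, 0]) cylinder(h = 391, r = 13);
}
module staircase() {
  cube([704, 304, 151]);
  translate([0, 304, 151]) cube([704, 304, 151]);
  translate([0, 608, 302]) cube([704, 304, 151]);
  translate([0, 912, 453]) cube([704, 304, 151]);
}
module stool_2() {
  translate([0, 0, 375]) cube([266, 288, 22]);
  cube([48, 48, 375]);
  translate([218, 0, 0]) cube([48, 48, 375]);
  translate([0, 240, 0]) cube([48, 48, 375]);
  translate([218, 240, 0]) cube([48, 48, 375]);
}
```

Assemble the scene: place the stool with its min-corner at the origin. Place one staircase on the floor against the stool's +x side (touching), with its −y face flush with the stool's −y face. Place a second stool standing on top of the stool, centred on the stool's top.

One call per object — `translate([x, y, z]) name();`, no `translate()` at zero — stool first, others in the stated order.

stool();
translate([336, 0, 0]) staircase();
translate([35, 34, 431]) stool_2();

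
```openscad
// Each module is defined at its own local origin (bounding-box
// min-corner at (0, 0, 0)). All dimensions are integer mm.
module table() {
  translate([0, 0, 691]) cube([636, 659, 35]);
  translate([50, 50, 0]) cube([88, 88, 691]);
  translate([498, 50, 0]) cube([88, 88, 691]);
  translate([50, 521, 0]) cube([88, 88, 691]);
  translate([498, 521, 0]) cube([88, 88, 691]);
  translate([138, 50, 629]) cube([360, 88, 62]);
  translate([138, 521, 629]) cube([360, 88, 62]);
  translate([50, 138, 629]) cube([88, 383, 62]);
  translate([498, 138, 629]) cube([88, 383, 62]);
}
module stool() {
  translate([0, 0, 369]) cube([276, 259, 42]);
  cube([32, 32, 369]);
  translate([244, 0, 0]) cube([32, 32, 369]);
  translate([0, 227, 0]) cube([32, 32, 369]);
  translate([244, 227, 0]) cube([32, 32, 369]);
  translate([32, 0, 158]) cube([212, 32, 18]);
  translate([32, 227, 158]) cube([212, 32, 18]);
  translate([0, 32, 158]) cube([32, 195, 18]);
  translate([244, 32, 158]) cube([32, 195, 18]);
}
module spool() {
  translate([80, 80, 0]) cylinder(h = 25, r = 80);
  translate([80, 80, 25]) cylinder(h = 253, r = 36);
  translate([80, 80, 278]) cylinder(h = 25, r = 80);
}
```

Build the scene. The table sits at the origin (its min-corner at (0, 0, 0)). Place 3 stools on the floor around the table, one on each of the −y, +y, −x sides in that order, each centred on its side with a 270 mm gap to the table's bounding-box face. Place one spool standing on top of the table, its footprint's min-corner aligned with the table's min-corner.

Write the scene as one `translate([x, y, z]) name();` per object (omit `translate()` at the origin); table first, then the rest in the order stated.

table();
translate([180, -529, 0]) stool();
translate([180, 929, 0]) stool();
translate([-546, 200, 0]) stool();
translate([0, 0, 726]) spool();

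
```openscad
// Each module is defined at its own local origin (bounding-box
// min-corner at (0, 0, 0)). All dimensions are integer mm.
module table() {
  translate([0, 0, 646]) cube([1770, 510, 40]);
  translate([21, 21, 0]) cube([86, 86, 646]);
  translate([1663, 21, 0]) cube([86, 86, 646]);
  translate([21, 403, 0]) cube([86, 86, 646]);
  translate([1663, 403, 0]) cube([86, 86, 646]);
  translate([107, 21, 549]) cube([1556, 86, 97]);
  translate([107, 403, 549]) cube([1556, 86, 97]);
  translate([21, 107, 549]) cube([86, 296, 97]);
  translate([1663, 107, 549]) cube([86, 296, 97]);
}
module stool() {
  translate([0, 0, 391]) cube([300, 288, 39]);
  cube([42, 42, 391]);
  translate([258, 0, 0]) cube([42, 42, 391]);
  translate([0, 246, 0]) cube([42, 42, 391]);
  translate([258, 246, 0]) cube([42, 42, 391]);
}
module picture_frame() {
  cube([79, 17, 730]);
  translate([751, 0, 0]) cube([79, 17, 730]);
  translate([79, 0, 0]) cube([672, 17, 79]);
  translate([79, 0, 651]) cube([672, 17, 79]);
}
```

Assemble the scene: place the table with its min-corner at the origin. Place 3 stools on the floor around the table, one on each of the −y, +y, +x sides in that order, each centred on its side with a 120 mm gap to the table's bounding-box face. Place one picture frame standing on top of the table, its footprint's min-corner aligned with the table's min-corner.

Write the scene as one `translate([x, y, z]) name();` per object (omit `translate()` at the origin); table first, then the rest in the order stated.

table();
translate([735, -408, 0]) stool();
translate([735, 630, 0]) stool();
translate([1890, 111, 0]) stool();
translate([0, 0, 686]) picture_frame();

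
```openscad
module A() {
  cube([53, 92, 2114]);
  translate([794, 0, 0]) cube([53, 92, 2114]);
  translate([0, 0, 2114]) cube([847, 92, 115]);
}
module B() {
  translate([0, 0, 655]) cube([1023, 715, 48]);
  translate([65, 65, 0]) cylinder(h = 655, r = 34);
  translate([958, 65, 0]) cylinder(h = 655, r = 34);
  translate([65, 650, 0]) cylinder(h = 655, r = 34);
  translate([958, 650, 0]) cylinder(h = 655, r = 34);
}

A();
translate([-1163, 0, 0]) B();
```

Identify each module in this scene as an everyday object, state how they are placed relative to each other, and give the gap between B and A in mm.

The table's nearest face is 140 mm from the door frame's −x face.

A is a door frame. B is a table. The table is on the floor beside the door frame on its −x side. The gap between the table and the door frame is 140 mm.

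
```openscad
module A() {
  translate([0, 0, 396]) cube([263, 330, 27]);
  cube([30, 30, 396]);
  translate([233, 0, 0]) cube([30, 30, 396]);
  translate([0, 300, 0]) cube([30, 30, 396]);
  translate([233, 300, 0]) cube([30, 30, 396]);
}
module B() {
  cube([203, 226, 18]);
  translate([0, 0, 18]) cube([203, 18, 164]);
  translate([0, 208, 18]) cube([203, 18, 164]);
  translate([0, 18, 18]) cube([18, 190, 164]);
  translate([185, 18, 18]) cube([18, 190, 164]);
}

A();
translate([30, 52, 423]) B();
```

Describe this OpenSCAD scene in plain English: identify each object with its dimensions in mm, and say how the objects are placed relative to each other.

A is a simple wooden stool: a rectangular seat 263 mm (x) by 330 mm (y), 27 mm thick, top face at z = 423 mm, on four square legs, each 30×30 mm in cross-section. The legs rest on z = 0, each flush with a corner of the seat.

B is an open-topped rectangular box: outside dimensions 203×226×182 mm, with a uniform wall and base thickness of 18 mm. The base is a full 203×226 slab on the floor; four walls sit on top of the base. The front and back walls (the −y and +y sides) span the full width; the two side walls fit between them.

The open box is on top of the stool, centred.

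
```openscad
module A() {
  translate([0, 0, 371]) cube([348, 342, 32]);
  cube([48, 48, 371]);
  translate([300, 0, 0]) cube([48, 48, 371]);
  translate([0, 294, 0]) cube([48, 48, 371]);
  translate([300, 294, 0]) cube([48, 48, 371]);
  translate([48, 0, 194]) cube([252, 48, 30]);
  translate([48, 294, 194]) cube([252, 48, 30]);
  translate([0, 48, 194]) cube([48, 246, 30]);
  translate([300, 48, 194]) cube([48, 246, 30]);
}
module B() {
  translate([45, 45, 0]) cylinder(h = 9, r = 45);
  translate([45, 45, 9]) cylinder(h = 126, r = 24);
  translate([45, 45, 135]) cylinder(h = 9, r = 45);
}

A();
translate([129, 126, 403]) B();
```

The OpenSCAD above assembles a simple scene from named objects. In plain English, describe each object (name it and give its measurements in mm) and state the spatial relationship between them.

A is a simple wooden stool: a rectangular seat 348 mm (x) by 342 mm (y), 32 mm thick, top face at z = 403 mm, on four square legs, each 48×48 mm in cross-section. The legs rest on z = 0, each flush with a corner of the seat. Four stretchers, 48 mm wide and 30 mm tall, connect adjacent legs with their undersides at z = 194 mm, each running between the inner faces of the legs it joins and aligned with the legs' outer faces on the other axis.

B is a spool: two coaxial disc flanges of radius 45 mm and thickness 9 mm, joined by a core cylinder of radius 24 mm and height 126 mm. The lower flange rests on z = 0 and the three cylinders share a vertical axis.

The spool is on top of the stool, centred.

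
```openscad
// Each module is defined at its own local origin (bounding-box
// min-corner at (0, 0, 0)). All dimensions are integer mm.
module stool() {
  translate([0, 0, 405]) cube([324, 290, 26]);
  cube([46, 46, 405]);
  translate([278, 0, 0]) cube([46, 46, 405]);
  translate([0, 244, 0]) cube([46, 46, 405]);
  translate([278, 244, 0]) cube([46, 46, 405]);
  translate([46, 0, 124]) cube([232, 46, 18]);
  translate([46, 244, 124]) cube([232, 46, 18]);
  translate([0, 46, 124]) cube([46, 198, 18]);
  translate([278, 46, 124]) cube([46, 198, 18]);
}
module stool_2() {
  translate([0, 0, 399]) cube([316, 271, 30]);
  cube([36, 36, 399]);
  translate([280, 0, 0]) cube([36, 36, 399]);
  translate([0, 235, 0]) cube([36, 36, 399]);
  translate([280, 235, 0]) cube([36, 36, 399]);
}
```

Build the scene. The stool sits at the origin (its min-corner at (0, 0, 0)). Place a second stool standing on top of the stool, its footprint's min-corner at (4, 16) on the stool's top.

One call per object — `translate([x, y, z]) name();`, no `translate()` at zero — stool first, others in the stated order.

stool();
translate([4, 16, 431]) stool_2();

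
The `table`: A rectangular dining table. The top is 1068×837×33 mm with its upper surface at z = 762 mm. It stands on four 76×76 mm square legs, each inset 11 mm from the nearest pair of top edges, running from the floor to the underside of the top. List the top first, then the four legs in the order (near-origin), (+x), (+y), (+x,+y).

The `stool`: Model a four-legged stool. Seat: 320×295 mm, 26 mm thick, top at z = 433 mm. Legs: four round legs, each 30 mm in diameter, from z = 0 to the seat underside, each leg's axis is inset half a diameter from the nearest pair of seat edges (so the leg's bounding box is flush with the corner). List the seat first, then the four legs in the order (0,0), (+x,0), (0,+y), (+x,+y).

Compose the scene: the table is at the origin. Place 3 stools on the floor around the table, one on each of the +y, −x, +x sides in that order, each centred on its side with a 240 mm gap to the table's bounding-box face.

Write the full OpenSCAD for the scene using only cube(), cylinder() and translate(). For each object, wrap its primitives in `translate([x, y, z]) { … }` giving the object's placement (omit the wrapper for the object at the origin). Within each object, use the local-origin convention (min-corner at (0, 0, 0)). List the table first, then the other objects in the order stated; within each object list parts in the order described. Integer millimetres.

translate([0, 0, 729]) cube([1068, 837, 33]);
translate([11, 11, 0]) cube([76, 76, 729]);
translate([981, 11, 0]) cube([76, 76, 729]);
translate([11, 750, 0]) cube([76, 76, 729]);
translate([981, 750, 0]) cube([76, 76, 729]);
translate([374, 1077, 0]) {
  translate([0, 0, 407]) cube([320, 295, 26]);
  translate([15, 15, 0]) cylinder(h = 407, r = 15);
  translate([305, 15, 0]) cylinder(h = 407, r = 15);
  translate([15, 280, 0]) cylinder(h = 407, r = 15);
  translate([305, 280, 0]) cylinder(h = 407, r = 15);
}
translate([-560, 271, 0]) {
  translate([0, 0, 407]) cube([320, 295, 26]);
  translate([15, 15, 0]) cylinder(h = 407, r = 15);
  translate([305, 15, 0]) cylinder(h = 407, r = 15);
  translate([15, 280, 0]) cylinder(h = 407, r = 15);
  translate([305, 280, 0]) cylinder(h = 407, r = 15);
}
translate([1308, 271, 0]) {
  translate([0, 0, 407]) cube([320, 295, 26]);
  translate([15, 15, 0]) cylinder(h = 407, r = 15);
  translate([305, 15, 0]) cylinder(h = 407, r = 15);
  translate([15, 280, 0]) cylinder(h = 407, r = 15);
  translate([305, 280, 0]) cylinder(h = 407, r = 15);
}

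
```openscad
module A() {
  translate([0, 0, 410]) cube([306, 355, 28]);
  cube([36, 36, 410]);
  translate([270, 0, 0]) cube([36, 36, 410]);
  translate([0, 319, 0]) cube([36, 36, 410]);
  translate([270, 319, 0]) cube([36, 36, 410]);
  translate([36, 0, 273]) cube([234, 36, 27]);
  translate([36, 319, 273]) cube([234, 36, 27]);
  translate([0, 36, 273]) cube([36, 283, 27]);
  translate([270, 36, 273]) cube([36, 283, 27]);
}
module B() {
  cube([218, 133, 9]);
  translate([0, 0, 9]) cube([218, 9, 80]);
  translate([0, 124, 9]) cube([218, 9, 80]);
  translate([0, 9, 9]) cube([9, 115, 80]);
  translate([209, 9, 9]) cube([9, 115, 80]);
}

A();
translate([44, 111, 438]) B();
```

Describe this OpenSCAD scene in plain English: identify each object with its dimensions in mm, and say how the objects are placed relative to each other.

A is a simple wooden stool: a rectangular seat 306 mm (x) by 355 mm (y), 28 mm thick, top face at z = 438 mm, on four square legs, each 36×36 mm in cross-section. The legs rest on z = 0, each flush with a corner of the seat. Four stretchers, 36 mm wide and 27 mm tall, connect adjacent legs with their undersides at z = 273 mm, each running between the inner faces of the legs it joins and aligned with the legs' outer faces on the other axis.

B is an open storage box with external size 218×133×89 mm and wall thickness 9 mm (the base is also 9 mm thick). The base covers the whole footprint; the four walls stand on the base, with the y-facing walls full-width and the x-facing walls fitting between their inner faces.

The open box is on top of the stool, centred.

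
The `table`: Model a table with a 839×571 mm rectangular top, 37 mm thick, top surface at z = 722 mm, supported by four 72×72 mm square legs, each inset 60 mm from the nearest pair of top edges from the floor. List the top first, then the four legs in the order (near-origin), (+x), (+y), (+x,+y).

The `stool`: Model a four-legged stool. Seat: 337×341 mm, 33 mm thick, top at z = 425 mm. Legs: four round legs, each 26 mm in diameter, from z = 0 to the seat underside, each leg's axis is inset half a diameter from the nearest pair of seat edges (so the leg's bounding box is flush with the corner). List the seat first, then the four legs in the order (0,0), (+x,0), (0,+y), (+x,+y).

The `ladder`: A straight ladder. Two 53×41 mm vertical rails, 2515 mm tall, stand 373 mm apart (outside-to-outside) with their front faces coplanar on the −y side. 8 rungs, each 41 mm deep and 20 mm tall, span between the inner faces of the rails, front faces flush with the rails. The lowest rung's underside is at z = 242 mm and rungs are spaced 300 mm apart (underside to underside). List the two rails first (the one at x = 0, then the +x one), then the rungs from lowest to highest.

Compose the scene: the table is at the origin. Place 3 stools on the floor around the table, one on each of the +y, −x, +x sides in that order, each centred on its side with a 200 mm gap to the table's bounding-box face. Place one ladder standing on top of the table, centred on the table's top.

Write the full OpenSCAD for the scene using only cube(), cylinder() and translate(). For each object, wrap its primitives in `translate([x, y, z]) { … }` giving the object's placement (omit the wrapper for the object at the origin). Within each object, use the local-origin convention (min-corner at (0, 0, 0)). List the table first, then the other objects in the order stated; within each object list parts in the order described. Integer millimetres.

translate([0, 0, 685]) cube([839, 571, 37]);
translate([60, 60, 0]) cube([72, 72, 685]);
translate([707, 60, 0]) cube([72, 72, 685]);
translate([60, 439, 0]) cube([72, 72, 685]);
translate([707, 439, 0]) cube([72, 72, 685]);
translate([251, 771, 0]) {
  translate([0, 0, 392]) cube([337, 341, 33]);
  translate([13, 13, 0]) cylinder(h = 392, r = 13);
  translate([324, 13, 0]) cylinder(h = 392, r = 13);
  translate([13, 328, 0]) cylinder(h = 392, r = 13);
  translate([324, 328, 0]) cylinder(h = 392, r = 13);
}
translate([-537, 115, 0]) {
  translate([0, 0, 392]) cube([337, 341, 33]);
  translate([13, 13, 0]) cylinder(h = 392, r = 13);
  translate([324, 13, 0]) cylinder(h = 392, r = 13);
  translate([13, 328, 0]) cylinder(h = 392, r = 13);
  translate([324, 328, 0]) cylinder(h = 392, r = 13);
}
translate([1039, 115, 0]) {
  translate([0, 0, 392]) cube([337, 341, 33]);
  translate([13, 13, 0]) cylinder(h = 392, r = 13);
  translate([324, 13, 0]) cylinder(h = 392, r = 13);
  translate([13, 328, 0]) cylinder(h = 392, r = 13);
  translate([324, 328, 0]) cylinder(h = 392, r = 13);
}
translate([233, 265, 722]) {
  cube([53, 41, 2515]);
  translate([320, 0, 0]) cube([53, 41, 2515]);
  translate([53, 0, 242]) cube([267, 41, 20]);
  translate([53, 0, 542]) cube([267, 41, 20]);
  translate([53, 0, 842]) cube([267, 41, 20]);
  translate([53, 0, 1142]) cube([267, 41, 20]);
  translate([53, 0, 1442]) cube([267, 41, 20]);
  translate([53, 0, 1742]) cube([267, 41, 20]);
  translate([53, 0, 2042]) cube([267, 41, 20]);
  translate([53, 0, 2342]) cube([267, 41, 20]);
}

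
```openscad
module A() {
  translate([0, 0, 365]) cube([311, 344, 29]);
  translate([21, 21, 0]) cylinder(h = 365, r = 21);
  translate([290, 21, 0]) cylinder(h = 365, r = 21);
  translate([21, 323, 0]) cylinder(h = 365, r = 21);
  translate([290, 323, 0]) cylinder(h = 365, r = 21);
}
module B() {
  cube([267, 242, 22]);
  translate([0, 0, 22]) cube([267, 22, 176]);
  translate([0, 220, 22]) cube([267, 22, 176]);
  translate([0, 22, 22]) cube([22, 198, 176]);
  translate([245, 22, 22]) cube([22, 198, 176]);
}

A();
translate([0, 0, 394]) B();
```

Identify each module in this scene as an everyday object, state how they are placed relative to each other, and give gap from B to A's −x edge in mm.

A is a stool. B is an open box. The open box is on top of the stool. The gap from the open box to the stool's −x edge is 0 mm.

The open box's min-x is at 0; the stool's min-x is 0; gap = 0 mm.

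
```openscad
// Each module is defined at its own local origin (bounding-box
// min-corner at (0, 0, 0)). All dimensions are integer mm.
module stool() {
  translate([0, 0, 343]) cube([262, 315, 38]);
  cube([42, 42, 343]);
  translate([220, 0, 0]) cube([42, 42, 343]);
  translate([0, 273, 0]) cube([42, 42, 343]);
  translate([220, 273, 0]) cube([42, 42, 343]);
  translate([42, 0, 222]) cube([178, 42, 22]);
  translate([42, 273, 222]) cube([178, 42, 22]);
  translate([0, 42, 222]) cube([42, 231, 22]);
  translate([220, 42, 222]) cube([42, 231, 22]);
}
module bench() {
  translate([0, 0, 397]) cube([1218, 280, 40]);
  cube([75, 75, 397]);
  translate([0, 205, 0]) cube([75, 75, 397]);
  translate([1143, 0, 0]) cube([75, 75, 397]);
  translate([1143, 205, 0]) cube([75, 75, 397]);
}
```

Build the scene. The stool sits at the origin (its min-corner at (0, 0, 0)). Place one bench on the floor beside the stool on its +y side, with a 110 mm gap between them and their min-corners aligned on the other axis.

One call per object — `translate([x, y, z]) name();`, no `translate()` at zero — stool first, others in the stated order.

stool();
translate([0, 425, 0]) bench();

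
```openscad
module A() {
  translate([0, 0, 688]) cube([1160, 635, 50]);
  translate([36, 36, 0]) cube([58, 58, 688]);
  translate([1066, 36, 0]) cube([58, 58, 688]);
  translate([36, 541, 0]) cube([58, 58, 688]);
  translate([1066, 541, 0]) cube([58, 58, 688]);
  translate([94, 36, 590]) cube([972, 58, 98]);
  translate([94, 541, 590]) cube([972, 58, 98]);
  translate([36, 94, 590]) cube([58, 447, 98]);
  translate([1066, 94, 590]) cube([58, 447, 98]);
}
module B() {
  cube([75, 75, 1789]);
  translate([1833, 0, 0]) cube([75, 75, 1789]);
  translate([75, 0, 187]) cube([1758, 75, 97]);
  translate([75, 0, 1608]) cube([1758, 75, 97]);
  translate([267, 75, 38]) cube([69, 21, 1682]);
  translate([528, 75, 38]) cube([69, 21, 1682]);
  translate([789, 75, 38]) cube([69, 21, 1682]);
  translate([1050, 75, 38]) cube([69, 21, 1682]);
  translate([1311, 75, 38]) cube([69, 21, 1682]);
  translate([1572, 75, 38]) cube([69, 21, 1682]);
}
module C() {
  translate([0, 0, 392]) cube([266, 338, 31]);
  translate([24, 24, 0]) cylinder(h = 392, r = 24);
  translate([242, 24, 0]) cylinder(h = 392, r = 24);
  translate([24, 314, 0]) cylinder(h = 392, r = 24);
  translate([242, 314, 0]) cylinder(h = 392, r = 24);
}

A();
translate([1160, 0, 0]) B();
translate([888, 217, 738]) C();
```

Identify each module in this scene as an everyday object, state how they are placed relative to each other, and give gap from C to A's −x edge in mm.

A is a table. B is a fence section. C is a stool. The fence section is against the table's +x side, with their −y faces flush. The stool is on top of the table. The gap from the stool to the table's −x edge is 888 mm.

The stool's min-x is at 888; the table's min-x is 0; gap = 888 mm.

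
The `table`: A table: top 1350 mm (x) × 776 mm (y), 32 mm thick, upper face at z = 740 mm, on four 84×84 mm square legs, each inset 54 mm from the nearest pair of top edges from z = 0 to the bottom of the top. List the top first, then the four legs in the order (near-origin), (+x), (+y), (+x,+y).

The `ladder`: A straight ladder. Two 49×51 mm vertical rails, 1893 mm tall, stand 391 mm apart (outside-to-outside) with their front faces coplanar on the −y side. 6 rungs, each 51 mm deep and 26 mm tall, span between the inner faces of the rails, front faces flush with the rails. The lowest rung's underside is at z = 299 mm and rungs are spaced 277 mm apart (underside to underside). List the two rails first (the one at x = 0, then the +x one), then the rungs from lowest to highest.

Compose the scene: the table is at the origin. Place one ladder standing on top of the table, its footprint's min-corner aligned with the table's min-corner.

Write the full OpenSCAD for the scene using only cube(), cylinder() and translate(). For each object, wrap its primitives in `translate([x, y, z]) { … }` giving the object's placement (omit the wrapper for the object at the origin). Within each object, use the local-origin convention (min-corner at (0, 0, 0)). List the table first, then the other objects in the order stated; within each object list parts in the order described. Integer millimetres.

translate([0, 0, 708]) cube([1350, 776, 32]);
translate([54, 54, 0]) cube([84, 84, 708]);
translate([1212, 54, 0]) cube([84, 84, 708]);
translate([54, 638, 0]) cube([84, 84, 708]);
translate([1212, 638, 0]) cube([84, 84, 708]);
translate([0, 0, 740]) {
  cube([49, 51, 1893]);
  translate([342, 0, 0]) cube([49, 51, 1893]);
  translate([49, 0, 299]) cube([293, 51, 26]);
  translate([49, 0, 576]) cube([293, 51, 26]);
  translate([49, 0, 853]) cube([293, 51, 26]);
  translate([49, 0, 1130]) cube([293, 51, 26]);
  translate([49, 0, 1407]) cube([293, 51, 26]);
  translate([49, 0, 1684]) cube([293, 51, 26]);
}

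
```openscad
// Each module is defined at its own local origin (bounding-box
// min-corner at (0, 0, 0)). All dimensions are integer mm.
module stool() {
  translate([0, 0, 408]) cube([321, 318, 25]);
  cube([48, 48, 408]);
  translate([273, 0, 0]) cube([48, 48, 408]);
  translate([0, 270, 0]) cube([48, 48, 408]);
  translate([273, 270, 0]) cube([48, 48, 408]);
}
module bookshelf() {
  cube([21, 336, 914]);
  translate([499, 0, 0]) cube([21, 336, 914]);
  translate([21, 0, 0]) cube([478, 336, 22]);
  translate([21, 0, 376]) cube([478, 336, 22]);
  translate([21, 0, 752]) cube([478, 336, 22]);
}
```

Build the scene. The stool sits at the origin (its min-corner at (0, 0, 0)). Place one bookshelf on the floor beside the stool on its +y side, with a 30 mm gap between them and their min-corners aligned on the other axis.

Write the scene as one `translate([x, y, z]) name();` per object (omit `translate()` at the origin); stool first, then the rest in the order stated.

stool();
translate([0, 348, 0]) bookshelf();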